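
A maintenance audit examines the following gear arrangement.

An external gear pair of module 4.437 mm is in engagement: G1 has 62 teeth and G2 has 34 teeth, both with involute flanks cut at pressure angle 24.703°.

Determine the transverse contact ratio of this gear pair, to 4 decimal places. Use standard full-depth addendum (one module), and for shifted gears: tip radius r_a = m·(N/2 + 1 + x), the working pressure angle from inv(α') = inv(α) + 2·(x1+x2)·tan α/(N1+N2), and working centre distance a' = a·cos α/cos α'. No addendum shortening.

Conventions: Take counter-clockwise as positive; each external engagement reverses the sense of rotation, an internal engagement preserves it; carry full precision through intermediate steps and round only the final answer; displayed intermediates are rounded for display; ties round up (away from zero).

1.5342

class = single-mesh tooth geometry [involute pair 62T × 34T, m = 4.437]
base radii: r_b1 = 124.959565, r_b2 = 68.526213
tip radii: r_a1 = 141.984000, r_a2 = 79.866000
no profile shift: α' = α, a' = a
action lengths: √(r_a1²−r_b1²) = 67.413377, √(r_a2²−r_b2²) = 41.021167
base pitch p_b = π·m·cos α = 12.663615
CR = (67.413377 + 41.021167 − 212.976000·sin 24.70300°)/12.663615 = 1.534219
contact ratio ≈ 1.5342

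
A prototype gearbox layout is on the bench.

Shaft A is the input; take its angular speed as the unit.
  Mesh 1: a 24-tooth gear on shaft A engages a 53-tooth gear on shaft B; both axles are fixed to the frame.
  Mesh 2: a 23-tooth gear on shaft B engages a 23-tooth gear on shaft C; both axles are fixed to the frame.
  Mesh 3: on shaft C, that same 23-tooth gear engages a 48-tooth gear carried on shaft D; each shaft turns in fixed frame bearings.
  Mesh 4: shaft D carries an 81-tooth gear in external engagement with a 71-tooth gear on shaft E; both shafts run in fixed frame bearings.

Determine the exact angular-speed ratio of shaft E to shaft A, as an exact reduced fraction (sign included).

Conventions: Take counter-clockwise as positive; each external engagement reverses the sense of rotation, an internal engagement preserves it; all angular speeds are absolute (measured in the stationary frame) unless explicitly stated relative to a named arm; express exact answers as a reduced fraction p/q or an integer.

class = fixed-axis compound train [4 meshes; 4 ratios multiply, 4 sense flips]
mesh 1 [24T→53T]: running ratio 24/53, sense −
mesh 2 [23T→23T]: running ratio 24/53, sense +
mesh 3 [23T→48T]: running ratio 23/106, sense −
mesh 4 [81T→71T]: running ratio 1863/7526, sense +
ω_out/ω_in = 1863/7526

1863/7526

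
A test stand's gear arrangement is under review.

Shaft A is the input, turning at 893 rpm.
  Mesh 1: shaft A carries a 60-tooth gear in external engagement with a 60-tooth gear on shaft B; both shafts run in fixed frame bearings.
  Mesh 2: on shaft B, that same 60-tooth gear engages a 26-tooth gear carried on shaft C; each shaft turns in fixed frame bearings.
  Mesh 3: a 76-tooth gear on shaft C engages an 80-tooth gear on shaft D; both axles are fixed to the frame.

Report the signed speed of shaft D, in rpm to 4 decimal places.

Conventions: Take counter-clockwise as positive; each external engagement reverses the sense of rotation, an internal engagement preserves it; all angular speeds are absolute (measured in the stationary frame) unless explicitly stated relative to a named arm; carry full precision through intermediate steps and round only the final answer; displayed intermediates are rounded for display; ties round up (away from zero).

-1957.7308 rpm

3-mesh fixed-axis compound train (all bearings frame-fixed)
mesh 1 [60T→60T]: ω = 893.0000×60/60 = 893.0000 rpm, sense flips to −
mesh 2 [60T→26T]: ω = 893.0000×60/26 = 2060.7692 rpm, sense flips to +
mesh 3 [76T→80T]: ω = 2060.7692×76/80 = 1957.7308 rpm, sense flips to −
signed output speed = -1957.7308 rpm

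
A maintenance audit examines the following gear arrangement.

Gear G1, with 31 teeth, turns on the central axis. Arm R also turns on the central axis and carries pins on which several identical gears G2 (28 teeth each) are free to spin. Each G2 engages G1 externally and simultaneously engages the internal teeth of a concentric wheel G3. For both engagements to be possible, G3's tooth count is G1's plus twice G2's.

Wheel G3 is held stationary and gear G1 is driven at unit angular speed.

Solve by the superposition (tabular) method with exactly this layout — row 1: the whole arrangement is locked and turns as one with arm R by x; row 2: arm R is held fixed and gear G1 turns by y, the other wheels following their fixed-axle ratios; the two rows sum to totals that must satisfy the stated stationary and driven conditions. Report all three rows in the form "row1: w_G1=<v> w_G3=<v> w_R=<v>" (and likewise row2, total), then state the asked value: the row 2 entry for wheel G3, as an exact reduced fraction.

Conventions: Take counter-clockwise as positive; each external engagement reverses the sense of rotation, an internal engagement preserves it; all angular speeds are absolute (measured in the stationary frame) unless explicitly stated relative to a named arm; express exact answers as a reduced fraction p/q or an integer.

row1: w_G1=31/118 w_G3=31/118 w_R=31/118
row2: w_G1=87/118 w_G3=-31/118 w_R=0
total: w_G1=1 w_G3=0 w_R=31/118
asked value: -31/118

planetary set (31T centre, 28T on arm, 87T internal) — Willis relation
row 1 — lock + rotate with arm: ω_sun = ω_ring = ω_arm = x
row 2 (arm held, sun turns y): ω_ring = −(31/87)·y, ω_arm = 0
boundary: total ω_ring = x − (31/87)·y = 0 and total ω_sun = x + y = 1  ⇒  y = 87/118, x = 31/118
row 2 ring = −(31/87)·87/118 = -31/118
totals (row 1 + row 2): sun 31/118 + 87/118 = 1, ring 31/118 + (-31/118) = 0, arm 31/118 + 0 = 31/118
asked cell (row2, ring) = -31/118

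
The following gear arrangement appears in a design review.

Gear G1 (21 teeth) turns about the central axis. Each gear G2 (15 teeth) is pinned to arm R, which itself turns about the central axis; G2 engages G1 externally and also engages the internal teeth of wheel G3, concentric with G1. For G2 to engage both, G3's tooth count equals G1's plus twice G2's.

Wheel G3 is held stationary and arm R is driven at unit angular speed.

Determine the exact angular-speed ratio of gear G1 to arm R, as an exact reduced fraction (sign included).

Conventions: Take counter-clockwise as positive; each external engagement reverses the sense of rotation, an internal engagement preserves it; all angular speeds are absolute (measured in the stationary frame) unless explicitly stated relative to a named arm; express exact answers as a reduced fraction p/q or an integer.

class = planetary set [G3 = 21+2·15 = 51; Willis about the carrier]
ring teeth: 21 + 2·15 = 51
21(ω_sun−ω_arm) = −51(ω_ring−ω_arm),  ω_ring = 0, ω_arm = 1
ω_sun = 1 − (51/21)(0−1) = 24/7
ω_out/ω_in = 24/7

24/7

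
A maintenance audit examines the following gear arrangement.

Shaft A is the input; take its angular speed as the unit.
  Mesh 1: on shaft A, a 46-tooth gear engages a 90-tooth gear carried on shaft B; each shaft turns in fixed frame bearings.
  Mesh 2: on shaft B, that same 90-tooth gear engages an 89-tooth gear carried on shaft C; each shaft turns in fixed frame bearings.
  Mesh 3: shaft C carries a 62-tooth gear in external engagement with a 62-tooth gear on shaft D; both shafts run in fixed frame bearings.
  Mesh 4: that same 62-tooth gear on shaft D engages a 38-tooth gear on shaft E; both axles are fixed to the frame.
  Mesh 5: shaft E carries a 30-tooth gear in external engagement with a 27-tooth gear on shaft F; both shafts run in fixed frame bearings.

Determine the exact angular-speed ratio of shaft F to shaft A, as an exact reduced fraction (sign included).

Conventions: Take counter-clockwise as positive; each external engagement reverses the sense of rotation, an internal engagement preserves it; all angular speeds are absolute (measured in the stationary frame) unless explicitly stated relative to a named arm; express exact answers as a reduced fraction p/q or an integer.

class = fixed-axis compound train [5 meshes; 5 ratios multiply, 5 sense flips]
mesh 1 [46T→90T]: running ratio 23/45, sense −
mesh 2 [90T→89T]: running ratio 46/89, sense +
mesh 3 [62T→62T]: running ratio 46/89, sense −
mesh 4 [62T→38T]: running ratio 1426/1691, sense +
mesh 5 [30T→27T]: running ratio 14260/15219, sense −
ω_out/ω_in = -14260/15219

-14260/15219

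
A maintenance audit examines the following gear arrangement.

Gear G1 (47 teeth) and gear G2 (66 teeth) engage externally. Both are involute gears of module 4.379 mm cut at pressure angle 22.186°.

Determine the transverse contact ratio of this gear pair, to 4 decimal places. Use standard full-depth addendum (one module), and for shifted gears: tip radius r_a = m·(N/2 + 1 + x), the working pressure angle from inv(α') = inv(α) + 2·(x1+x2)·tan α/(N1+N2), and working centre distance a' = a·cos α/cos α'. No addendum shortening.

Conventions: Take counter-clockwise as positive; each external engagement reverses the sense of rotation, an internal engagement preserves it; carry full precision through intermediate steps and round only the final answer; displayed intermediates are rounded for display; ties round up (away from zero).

1.6611

class = single-mesh tooth geometry [involute pair 47T × 66T, m = 4.379]
base radii: r_b1 = 95.287599, r_b2 = 133.808118
tip radii: r_a1 = 107.285500, r_a2 = 148.886000
no profile shift: α' = α, a' = a
action lengths: √(r_a1²−r_b1²) = 49.299614, √(r_a2²−r_b2²) = 65.287277
base pitch p_b = π·m·cos α = 12.738503
CR = (49.299614 + 65.287277 − 247.413500·sin 22.18600°)/12.738503 = 1.661102
contact ratio ≈ 1.6611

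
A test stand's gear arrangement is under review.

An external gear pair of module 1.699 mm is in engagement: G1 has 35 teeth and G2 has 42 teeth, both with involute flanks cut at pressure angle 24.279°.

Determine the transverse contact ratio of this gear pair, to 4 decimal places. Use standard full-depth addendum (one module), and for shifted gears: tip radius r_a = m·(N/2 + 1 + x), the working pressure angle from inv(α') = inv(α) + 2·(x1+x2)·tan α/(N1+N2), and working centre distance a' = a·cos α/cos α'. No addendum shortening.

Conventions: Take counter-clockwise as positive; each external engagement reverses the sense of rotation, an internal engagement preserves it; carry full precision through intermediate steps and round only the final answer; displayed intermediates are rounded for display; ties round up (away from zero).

topology: single-mesh involute geometry — m = 1.699, 35T/42T pair
base radii: r_b1 = 27.102781, r_b2 = 32.523337
tip radii: r_a1 = 31.431500, r_a2 = 37.378000
no profile shift: α' = α, a' = a
action lengths: √(r_a1²−r_b1²) = 15.917867, √(r_a2²−r_b2²) = 18.421386
base pitch p_b = π·m·cos α = 4.865480
CR = (15.917867 + 18.421386 − 65.411500·sin 24.27900°)/4.865480 = 1.529825
contact ratio ≈ 1.5298

1.5298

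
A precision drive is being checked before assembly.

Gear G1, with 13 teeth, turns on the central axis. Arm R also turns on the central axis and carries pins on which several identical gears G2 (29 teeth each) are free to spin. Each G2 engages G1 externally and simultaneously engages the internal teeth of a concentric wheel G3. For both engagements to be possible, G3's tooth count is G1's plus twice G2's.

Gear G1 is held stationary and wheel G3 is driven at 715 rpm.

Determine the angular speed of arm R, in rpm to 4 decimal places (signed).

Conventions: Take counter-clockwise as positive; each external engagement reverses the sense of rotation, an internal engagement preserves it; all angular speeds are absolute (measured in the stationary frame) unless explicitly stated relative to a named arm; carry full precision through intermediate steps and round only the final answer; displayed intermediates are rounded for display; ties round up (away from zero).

+604.3452 rpm

topology: planetary set — G1 13T / G2 29T / G3 71T, arm = carrier (Willis)
normalise by the input: solve with ω_ring = 1, then scale by 715 rpm
ring teeth: 13 + 2·29 = 71
13(ω_sun−ω_arm) = −71(ω_ring−ω_arm),  ω_sun = 0, ω_ring = 1
13(0−ω_arm) = −71(1−ω_arm)  ⇒  84·ω_arm = 71  ⇒  ω_arm = 71/84
scale: ω_arm = 71/84 × 715 rpm = +604.3452 rpm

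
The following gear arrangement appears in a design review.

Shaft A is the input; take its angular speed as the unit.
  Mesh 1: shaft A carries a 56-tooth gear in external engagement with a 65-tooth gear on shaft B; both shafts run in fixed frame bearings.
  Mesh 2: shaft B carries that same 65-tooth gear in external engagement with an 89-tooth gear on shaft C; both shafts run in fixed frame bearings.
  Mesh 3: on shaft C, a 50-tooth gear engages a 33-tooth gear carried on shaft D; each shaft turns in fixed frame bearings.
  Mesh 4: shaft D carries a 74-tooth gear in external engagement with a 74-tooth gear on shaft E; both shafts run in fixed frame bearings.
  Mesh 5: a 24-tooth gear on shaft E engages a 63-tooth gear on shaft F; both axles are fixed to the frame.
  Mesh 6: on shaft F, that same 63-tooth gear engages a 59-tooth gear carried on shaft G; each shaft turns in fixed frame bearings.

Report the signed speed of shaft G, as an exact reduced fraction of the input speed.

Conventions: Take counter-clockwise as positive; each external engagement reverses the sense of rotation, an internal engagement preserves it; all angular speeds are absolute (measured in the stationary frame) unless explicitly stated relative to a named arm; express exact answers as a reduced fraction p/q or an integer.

6-mesh fixed-axis compound train (all bearings frame-fixed)
mesh 1 [56T→65T]: |ω|/ω_in = 1×56/65 = 56/65, sense flips to −
mesh 2 [65T→89T]: |ω|/ω_in = (56/65)×65/89 = 56/89, sense flips to +
mesh 3 [50T→33T]: |ω|/ω_in = (56/89)×50/33 = 2800/2937, sense flips to −
mesh 4 [74T→74T]: |ω|/ω_in = (2800/2937)×74/74 = 2800/2937, sense flips to +
mesh 5 [24T→63T]: |ω|/ω_in = (2800/2937)×24/63 = 3200/8811, sense flips to −
mesh 6 [63T→59T]: |ω|/ω_in = (3200/8811)×63/59 = 22400/57761, sense flips to +
signed output speed (× input speed) = 22400/57761

22400/57761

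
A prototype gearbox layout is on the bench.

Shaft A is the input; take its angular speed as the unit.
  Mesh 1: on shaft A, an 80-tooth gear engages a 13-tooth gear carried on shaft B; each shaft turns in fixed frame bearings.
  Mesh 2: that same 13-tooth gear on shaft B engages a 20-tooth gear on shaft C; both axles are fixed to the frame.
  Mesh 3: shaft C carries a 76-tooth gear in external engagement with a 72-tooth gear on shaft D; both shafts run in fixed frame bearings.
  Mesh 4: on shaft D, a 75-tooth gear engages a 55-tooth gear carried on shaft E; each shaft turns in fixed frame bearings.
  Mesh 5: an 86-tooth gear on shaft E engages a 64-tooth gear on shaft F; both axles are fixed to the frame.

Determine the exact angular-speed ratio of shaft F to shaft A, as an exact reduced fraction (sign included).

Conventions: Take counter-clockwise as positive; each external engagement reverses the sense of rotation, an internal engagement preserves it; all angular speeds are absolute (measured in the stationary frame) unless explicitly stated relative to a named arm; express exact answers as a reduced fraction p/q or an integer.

class = fixed-axis compound train [5 meshes; 5 ratios multiply, 5 sense flips]
mesh 1 [80T→13T]: running ratio 80/13, sense −
mesh 2 [13T→20T]: running ratio 4, sense +
mesh 3 [76T→72T]: running ratio 38/9, sense −
mesh 4 [75T→55T]: running ratio 190/33, sense +
mesh 5 [86T→64T]: running ratio 4085/528, sense −
ω_out/ω_in = -4085/528

-4085/528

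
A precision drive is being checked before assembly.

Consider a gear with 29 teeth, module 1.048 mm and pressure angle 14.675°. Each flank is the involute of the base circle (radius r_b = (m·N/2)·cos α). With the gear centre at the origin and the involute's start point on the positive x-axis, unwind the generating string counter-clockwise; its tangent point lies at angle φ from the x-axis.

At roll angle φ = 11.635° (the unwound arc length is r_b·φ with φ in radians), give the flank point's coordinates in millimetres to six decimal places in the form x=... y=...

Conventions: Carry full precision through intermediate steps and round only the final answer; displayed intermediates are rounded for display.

class = single-mesh tooth geometry [base-circle involute, m = 1.048, 29T]
pitch radius r_p = m·N/2 = 1.048·29/2 = 15.196000
base radius r_b = r_p·cos α = 15.196000·cos 14.675° = 14.700282
roll angle φ = 11.635° = 0.20306906 rad
x = r_b·(cos φ + φ·sin φ) = 15.000262
y = r_b·(sin φ − φ·cos φ) = 0.040864

x=15.000262 y=0.040864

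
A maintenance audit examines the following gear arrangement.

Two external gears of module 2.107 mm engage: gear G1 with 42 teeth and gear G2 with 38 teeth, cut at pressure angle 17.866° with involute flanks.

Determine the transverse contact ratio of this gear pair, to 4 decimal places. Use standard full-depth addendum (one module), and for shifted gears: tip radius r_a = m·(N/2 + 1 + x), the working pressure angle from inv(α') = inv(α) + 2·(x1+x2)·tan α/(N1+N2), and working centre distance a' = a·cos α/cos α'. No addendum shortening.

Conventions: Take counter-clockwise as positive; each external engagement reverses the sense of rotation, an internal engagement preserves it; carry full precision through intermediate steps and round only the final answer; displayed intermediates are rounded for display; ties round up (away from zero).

1.8273

topology: single-mesh involute geometry — m = 2.107, 42T/38T pair
base radii: r_b1 = 42.113260, r_b2 = 38.102474
tip radii: r_a1 = 46.354000, r_a2 = 42.140000
no profile shift: α' = α, a' = a
action lengths: √(r_a1²−r_b1²) = 19.369218, √(r_a2²−r_b2²) = 17.999475
base pitch p_b = π·m·cos α = 6.300129
CR = (19.369218 + 17.999475 − 84.280000·sin 17.86600°)/6.300129 = 1.827308
contact ratio ≈ 1.8273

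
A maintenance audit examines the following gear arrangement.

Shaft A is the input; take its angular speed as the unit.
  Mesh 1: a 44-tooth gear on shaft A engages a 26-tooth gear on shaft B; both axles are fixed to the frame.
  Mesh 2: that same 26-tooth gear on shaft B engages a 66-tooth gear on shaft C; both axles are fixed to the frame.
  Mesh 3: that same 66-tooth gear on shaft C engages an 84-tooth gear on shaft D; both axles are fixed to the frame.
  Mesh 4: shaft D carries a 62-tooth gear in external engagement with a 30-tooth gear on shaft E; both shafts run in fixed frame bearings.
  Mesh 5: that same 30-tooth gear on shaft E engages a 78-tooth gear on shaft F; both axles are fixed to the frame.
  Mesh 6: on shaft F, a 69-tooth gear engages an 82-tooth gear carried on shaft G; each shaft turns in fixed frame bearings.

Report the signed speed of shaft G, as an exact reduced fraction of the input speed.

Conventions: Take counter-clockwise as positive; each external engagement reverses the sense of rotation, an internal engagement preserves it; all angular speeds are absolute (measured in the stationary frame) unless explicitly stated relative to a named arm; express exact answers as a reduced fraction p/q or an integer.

6-mesh fixed-axis compound train (all bearings frame-fixed)
mesh 1 [44T→26T]: |ω|/ω_in = 1×44/26 = 22/13, sense flips to −
mesh 2 [26T→66T]: |ω|/ω_in = (22/13)×26/66 = 2/3, sense flips to +
mesh 3 [66T→84T]: |ω|/ω_in = (2/3)×66/84 = 11/21, sense flips to −
mesh 4 [62T→30T]: |ω|/ω_in = (11/21)×62/30 = 341/315, sense flips to +
mesh 5 [30T→78T]: |ω|/ω_in = (341/315)×30/78 = 341/819, sense flips to −
mesh 6 [69T→82T]: |ω|/ω_in = (341/819)×69/82 = 7843/22386, sense flips to +
signed output speed (× input speed) = 7843/22386

7843/22386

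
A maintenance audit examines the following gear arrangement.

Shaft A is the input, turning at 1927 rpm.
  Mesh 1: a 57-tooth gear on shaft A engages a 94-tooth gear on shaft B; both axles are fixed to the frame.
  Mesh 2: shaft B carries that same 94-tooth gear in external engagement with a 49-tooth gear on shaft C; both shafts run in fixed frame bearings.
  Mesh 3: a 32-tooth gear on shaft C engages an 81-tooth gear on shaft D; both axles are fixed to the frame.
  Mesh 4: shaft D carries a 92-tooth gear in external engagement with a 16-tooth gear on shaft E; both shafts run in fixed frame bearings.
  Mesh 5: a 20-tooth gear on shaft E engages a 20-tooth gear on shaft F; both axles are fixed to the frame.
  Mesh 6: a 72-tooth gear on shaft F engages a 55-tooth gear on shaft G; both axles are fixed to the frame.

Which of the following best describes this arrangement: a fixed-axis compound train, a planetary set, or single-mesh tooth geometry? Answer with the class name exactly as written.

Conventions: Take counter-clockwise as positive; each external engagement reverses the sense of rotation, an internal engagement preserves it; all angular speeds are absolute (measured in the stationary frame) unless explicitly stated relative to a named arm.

class = fixed-axis compound train [6 meshes; 6 ratios multiply, 6 sense flips]
classification: fixed-axis compound train

fixed-axis compound train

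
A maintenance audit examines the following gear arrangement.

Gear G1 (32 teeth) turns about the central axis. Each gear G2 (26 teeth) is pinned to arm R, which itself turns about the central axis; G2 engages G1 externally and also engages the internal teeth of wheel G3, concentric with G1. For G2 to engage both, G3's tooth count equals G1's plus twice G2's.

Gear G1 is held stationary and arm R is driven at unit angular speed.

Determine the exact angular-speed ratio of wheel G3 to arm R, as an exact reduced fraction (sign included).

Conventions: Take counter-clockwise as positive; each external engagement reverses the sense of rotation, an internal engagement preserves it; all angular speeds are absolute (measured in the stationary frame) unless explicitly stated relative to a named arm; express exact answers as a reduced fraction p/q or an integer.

29/21

class = planetary set [G3 = 32+2·26 = 84; Willis about the carrier]
ring teeth: 32 + 2·26 = 84
32(ω_sun−ω_arm) = −84(ω_ring−ω_arm),  ω_sun = 0, ω_arm = 1
ω_ring = 1 − (32/84)(0−1) = 29/21
ω_out/ω_in = 29/21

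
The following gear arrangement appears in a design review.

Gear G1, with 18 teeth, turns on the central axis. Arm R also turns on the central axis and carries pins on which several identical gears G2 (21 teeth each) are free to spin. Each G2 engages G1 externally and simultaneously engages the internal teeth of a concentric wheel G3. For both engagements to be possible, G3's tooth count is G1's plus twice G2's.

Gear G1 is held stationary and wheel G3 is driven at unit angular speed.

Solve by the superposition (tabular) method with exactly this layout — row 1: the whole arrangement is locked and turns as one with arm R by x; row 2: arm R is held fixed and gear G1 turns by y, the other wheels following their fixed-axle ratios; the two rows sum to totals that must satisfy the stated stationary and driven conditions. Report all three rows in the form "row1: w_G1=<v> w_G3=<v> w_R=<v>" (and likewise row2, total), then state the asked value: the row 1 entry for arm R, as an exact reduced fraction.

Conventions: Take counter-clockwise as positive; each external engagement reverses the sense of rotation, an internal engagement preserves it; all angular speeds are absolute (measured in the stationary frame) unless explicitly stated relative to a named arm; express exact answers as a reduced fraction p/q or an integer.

row1: w_G1=10/13 w_G3=10/13 w_R=10/13
row2: w_G1=-10/13 w_G3=3/13 w_R=0
total: w_G1=0 w_G3=1 w_R=10/13
asked value: 10/13

class = planetary set [G3 = 18+2·21 = 60; Willis about the carrier]
superposition row 1 [locked train]: every member turns x
row 2 (arm held, sun turns y): ω_ring = −(18/60)·y, ω_arm = 0
boundary: total ω_sun = x + y = 0 and total ω_ring = x − (18/60)·y = 1  ⇒  y = -10/13, x = 10/13
row 2 ring = −(18/60)·(-10/13) = 3/13
totals (row 1 + row 2): sun 10/13 + (-10/13) = 0, ring 10/13 + 3/13 = 1, arm 10/13 + 0 = 10/13
asked cell (row1, arm) = 10/13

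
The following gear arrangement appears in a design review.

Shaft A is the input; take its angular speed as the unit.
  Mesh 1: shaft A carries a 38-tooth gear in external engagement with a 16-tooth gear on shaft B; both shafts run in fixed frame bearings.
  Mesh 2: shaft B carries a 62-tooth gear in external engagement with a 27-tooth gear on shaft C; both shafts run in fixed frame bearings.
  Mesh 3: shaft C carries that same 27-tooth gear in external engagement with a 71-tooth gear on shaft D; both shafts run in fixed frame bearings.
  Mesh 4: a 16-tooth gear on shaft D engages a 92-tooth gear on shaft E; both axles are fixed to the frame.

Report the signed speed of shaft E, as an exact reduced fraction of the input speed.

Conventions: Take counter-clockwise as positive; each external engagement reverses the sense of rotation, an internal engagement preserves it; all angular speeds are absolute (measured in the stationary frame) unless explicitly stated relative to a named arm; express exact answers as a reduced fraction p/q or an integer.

589/1633

4-mesh fixed-axis compound train (all bearings frame-fixed)
mesh 1 [38T→16T]: |ω|/ω_in = 1×38/16 = 19/8, sense flips to −
mesh 2 [62T→27T]: |ω|/ω_in = (19/8)×62/27 = 589/108, sense flips to +
mesh 3 [27T→71T]: |ω|/ω_in = (589/108)×27/71 = 589/284, sense flips to −
mesh 4 [16T→92T]: |ω|/ω_in = (589/284)×16/92 = 589/1633, sense flips to +
signed output speed (× input speed) = 589/1633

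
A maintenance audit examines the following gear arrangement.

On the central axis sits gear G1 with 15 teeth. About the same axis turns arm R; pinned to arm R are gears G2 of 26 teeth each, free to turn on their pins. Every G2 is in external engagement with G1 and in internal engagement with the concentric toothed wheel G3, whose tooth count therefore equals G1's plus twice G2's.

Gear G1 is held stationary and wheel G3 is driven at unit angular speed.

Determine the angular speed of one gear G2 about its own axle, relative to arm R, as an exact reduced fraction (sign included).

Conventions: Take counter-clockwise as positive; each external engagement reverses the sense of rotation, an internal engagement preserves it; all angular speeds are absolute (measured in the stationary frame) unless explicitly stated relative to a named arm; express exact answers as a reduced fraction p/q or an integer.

planetary set (15T centre, 26T on arm, 67T internal) — Willis relation
ring teeth: 15 + 2·26 = 67
15(ω_sun−ω_arm) = −67(ω_ring−ω_arm),  ω_sun = 0, ω_ring = 1
15(0−ω_arm) = −67(1−ω_arm)  ⇒  82·ω_arm = 67  ⇒  ω_arm = 67/82
sun–planet mesh: 15·(0−67/82) = −26·(ω_p−ω_arm)  ⇒  ω_p−ω_arm = 1005/2132
exact speed ratio = 1005/2132

1005/2132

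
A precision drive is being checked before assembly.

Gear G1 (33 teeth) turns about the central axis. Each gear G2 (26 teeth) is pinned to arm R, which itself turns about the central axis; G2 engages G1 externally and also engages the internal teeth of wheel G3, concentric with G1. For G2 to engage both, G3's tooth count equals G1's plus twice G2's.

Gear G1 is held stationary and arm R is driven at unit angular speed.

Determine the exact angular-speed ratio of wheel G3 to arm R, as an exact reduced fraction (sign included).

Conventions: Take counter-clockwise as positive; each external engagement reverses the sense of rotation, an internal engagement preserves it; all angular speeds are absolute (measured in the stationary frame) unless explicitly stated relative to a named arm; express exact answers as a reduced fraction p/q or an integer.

topology: planetary set — G1 33T / G2 26T / G3 85T, arm = carrier (Willis)
ring teeth: 33 + 2·26 = 85
33(ω_sun−ω_arm) = −85(ω_ring−ω_arm),  ω_sun = 0, ω_arm = 1
ω_ring = 1 − (33/85)(0−1) = 118/85
ω_out/ω_in = 118/85

118/85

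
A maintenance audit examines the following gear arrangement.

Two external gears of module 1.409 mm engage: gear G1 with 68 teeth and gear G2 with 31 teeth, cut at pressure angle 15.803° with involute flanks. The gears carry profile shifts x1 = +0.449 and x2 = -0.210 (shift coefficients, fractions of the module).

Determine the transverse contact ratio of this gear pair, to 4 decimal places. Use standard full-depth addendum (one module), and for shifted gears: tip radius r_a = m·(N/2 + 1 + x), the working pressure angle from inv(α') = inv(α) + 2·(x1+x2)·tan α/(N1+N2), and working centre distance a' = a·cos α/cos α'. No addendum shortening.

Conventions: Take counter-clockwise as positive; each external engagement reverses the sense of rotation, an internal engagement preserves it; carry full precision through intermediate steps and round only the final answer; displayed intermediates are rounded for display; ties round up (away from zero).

1.9497

class = single-mesh tooth geometry [involute pair 68T × 31T, m = 1.409]
base radii: r_b1 = 46.095332, r_b2 = 21.014048
tip radii: r_a1 = 49.947641, r_a2 = 22.952610
inv(α') = inv(15.803°) + 2·(+0.449-0.210)·tan α/(68+31) = 0.00858019  ⇒  α' = 16.72275°
a' = a·cos α / cos α' = 69.7455·cos 15.803°/cos 16.72275° = 70.072882
action lengths: √(r_a1²−r_b1²) = 19.235051, √(r_a2²−r_b2²) = 9.232122
base pitch p_b = π·m·cos α = 4.259199
CR = (19.235051 + 9.232122 − 70.072882·sin 16.72275°)/4.259199 = 1.949743
contact ratio ≈ 1.9497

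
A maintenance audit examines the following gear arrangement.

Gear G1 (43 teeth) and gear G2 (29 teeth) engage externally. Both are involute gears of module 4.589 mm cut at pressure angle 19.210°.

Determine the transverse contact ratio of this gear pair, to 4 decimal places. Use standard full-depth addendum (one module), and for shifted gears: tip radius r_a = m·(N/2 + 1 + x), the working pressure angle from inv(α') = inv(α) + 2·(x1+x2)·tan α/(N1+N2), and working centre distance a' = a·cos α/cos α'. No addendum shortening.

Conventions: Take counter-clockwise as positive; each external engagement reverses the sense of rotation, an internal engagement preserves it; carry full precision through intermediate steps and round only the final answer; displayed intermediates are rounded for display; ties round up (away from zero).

1.7246

recognized (one external pair, fixed centres): single-mesh tooth geometry, m = 4.589, N1 = 43, N2 = 29
base radii: r_b1 = 93.169813, r_b2 = 62.835456
tip radii: r_a1 = 103.252500, r_a2 = 71.129500
no profile shift: α' = α, a' = a
action lengths: √(r_a1²−r_b1²) = 44.502411, √(r_a2²−r_b2²) = 33.333336
base pitch p_b = π·m·cos α = 13.614028
CR = (44.502411 + 33.333336 − 165.204000·sin 19.21000°)/13.614028 = 1.724577
contact ratio ≈ 1.7246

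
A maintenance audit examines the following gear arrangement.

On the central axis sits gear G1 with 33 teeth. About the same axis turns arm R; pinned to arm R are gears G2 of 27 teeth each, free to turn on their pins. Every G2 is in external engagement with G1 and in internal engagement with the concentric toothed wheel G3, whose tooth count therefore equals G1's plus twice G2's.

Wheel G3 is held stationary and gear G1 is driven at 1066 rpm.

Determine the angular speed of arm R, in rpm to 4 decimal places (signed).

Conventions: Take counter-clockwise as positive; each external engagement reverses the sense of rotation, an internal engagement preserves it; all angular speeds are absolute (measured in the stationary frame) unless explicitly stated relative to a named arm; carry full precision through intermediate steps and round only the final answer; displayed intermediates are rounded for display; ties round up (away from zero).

+293.1500 rpm

topology: planetary set — G1 33T / G2 27T / G3 87T, arm = carrier (Willis)
normalise by the input: solve with ω_sun = 1, then scale by 1066 rpm
ring teeth: 33 + 2·27 = 87
33(ω_sun−ω_arm) = −87(ω_ring−ω_arm),  ω_ring = 0, ω_sun = 1
33(1−ω_arm) = −87(0−ω_arm)  ⇒  120·ω_arm = 33  ⇒  ω_arm = 11/40
scale: ω_arm = 11/40 × 1066 rpm = +293.1500 rpm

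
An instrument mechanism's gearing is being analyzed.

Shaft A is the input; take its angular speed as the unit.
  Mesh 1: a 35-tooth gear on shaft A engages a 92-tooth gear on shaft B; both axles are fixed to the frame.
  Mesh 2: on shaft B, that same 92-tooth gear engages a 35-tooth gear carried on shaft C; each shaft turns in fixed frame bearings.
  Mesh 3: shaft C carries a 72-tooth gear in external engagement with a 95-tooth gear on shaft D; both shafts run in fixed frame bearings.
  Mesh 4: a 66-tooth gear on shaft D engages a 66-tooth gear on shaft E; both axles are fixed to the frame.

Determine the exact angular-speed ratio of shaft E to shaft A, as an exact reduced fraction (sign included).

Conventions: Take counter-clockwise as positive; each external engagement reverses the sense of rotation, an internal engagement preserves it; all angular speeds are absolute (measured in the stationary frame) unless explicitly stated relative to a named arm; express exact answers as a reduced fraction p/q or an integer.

72/95

class = fixed-axis compound train [4 meshes; 4 ratios multiply, 4 sense flips]
mesh 1 [35T→92T]: running ratio 35/92, sense −
mesh 2 [92T→35T]: running ratio 1, sense +
mesh 3 [72T→95T]: running ratio 72/95, sense −
mesh 4 [66T→66T]: running ratio 72/95, sense +
ω_out/ω_in = 72/95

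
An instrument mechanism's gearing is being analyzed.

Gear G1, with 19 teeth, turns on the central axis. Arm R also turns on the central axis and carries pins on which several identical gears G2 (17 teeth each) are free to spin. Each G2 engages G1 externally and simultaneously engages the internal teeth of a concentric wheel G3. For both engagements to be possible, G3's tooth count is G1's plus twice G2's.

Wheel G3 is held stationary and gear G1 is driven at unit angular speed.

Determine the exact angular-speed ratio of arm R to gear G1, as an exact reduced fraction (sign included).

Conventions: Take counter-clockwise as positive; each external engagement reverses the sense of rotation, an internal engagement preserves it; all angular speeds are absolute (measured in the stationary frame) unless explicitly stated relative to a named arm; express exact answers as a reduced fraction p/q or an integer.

recognized (axles ride arm R): planetary set, 19/17/53 teeth
ring teeth: 19 + 2·17 = 53
19(ω_sun−ω_arm) = −53(ω_ring−ω_arm),  ω_ring = 0, ω_sun = 1
19(1−ω_arm) = −53(0−ω_arm)  ⇒  72·ω_arm = 19  ⇒  ω_arm = 19/72
ω_out/ω_in = 19/72

19/72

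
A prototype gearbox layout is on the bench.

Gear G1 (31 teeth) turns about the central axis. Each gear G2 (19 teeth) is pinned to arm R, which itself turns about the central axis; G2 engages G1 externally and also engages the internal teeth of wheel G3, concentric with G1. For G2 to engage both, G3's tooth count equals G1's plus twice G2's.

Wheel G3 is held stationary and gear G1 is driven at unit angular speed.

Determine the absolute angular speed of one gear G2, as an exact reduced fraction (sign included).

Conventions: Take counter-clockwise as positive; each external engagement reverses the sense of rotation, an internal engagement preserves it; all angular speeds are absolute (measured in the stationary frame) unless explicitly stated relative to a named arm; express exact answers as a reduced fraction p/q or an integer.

-31/38

class = planetary set [G3 = 31+2·19 = 69; Willis about the carrier]
ring teeth: 31 + 2·19 = 69
31(ω_sun−ω_arm) = −69(ω_ring−ω_arm),  ω_ring = 0, ω_sun = 1
31(1−ω_arm) = −69(0−ω_arm)  ⇒  100·ω_arm = 31  ⇒  ω_arm = 31/100
sun–planet mesh: 31·(1−31/100) = −19·(ω_p−ω_arm)  ⇒  ω_p−ω_arm = -2139/1900
ω_p = 31/100 − 2139/1900 = -31/38
exact speed ratio = -31/38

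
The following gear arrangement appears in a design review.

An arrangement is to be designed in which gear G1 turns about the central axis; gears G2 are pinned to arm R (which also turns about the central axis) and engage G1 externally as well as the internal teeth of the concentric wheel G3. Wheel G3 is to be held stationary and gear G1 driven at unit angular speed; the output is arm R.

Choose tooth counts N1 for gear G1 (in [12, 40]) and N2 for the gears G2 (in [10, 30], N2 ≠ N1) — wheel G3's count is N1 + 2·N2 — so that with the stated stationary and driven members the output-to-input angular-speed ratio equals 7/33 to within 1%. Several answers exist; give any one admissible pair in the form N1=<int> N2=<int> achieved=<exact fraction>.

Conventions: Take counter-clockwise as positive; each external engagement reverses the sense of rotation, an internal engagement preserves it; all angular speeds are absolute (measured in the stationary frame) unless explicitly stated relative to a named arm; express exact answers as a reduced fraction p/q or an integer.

planetary set to be sized for 7/33 (Willis relation)
Willis with ω_ring = 0: ω_arm/ω_sun = N1/(N1+N3); set equal to 7/33  ⇒  N3/N1 = 1/(7/33) − 1 = 26/7
N3 = N1 + 2·N2  ⇒  N2/N1 = (N3/N1 − 1)/2 = (26/7 − 1)/2 = 19/14
smallest multiple with N1 ≥ 12 and N2 ≥ 10: k = 1  ⇒  N1 = 1·14 = 14, N2 = 1·19 = 19 (N1 ≤ 40, N2 ≤ 30, N2 ≠ N1 ✓), N3 = 14 + 2·19 = 52
check: N1/(N1+N3) with N1 = 14, N3 = 52 gives 7/33; |achieved − target| = 0 ≤ 7/3300 ✓

N1=14 N2=19 achieved=7/33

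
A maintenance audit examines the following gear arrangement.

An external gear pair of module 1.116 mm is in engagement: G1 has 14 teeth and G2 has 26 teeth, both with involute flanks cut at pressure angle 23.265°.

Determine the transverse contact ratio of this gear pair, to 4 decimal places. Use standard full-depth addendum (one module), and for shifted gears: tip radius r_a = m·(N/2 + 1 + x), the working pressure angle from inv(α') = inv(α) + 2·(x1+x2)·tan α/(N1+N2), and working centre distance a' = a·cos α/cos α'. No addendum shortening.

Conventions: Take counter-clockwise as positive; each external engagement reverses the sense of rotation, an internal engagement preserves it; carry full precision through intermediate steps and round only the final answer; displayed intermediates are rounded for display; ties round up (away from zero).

1.4428

topology: single-mesh involute geometry — m = 1.116, 14T/26T pair
base radii: r_b1 = 7.176789, r_b2 = 13.328323
tip radii: r_a1 = 8.928000, r_a2 = 15.624000
no profile shift: α' = α, a' = a
action lengths: √(r_a1²−r_b1²) = 5.310638, √(r_a2²−r_b2²) = 8.152618
base pitch p_b = π·m·cos α = 3.220936
CR = (5.310638 + 8.152618 − 22.320000·sin 23.26500°)/3.220936 = 1.442812
contact ratio ≈ 1.4428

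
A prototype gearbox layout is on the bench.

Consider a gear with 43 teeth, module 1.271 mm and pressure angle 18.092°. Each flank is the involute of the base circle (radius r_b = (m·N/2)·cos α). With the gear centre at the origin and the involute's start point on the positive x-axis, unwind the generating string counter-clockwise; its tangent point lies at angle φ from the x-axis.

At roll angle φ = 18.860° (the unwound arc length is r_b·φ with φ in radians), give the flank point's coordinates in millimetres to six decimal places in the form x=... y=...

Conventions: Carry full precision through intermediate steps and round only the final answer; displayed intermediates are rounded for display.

topology: single-mesh involute geometry — m = 1.271, N = 43
pitch radius r_p = m·N/2 = 1.271·43/2 = 27.326500
base radius r_b = r_p·cos α = 27.326500·cos 18.092° = 25.975453
roll angle φ = 18.860° = 0.32916910 rad
x = r_b·(cos φ + φ·sin φ) = 27.344812
y = r_b·(sin φ − φ·cos φ) = 0.305482

x=27.344812 y=0.305482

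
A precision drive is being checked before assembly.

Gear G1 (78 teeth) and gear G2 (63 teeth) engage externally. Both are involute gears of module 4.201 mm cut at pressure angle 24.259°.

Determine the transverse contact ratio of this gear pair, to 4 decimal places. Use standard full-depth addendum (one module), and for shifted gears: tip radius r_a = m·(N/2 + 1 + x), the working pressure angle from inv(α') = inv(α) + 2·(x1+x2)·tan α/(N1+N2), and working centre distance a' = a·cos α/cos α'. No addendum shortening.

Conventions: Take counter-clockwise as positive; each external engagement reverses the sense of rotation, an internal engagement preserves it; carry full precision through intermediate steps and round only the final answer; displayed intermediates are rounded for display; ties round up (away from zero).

1.5966

class = single-mesh tooth geometry [involute pair 78T × 63T, m = 4.201]
base radii: r_b1 = 149.371609, r_b2 = 120.646300
tip radii: r_a1 = 168.040000, r_a2 = 136.532500
no profile shift: α' = α, a' = a
action lengths: √(r_a1²−r_b1²) = 76.977684, √(r_a2²−r_b2²) = 63.918650
base pitch p_b = π·m·cos α = 12.032430
CR = (76.977684 + 63.918650 − 296.170500·sin 24.25900°)/12.032430 = 1.596611
contact ratio ≈ 1.5966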